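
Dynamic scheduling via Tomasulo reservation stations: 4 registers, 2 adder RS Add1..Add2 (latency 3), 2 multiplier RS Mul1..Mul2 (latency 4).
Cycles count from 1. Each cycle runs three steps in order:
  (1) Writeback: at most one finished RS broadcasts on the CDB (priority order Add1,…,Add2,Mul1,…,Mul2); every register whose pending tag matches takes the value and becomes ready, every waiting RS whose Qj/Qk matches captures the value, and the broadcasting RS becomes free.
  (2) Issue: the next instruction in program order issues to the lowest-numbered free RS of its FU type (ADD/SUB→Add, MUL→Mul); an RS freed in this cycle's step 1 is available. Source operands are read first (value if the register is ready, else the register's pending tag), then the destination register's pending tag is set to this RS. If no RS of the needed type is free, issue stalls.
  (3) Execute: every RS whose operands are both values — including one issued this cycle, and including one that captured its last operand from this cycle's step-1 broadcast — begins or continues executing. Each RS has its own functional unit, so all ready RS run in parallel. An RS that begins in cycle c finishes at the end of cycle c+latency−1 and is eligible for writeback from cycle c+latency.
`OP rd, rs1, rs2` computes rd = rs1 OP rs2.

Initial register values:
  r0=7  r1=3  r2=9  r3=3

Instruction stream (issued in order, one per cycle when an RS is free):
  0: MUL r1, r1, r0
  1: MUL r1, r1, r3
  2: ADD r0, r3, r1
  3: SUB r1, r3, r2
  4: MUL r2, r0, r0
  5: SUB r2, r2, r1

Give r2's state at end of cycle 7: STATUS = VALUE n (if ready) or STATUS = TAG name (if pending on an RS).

STATUS = TAG Add2

  c1: issue MUL r1<-Mul1  regs: r0:7,r1:Mul1,r2:9,r3:3
  c2: issue MUL r1<-Mul2  regs: r0:7,r1:Mul2,r2:9,r3:3
  c3: issue ADD r0<-Add1  regs: r0:Add1,r1:Mul2,r2:9,r3:3
  c4: issue SUB r1<-Add2  regs: r0:Add1,r1:Add2,r2:9,r3:3
  c5: CDB Mul1=21; issue MUL r2<-Mul1  regs: r0:Add1,r1:Add2,r2:Mul1,r3:3
  c6: stall  regs: r0:Add1,r1:Add2,r2:Mul1,r3:3
  c7: CDB Add2=-6; issue SUB r2<-Add2  regs: r0:Add1,r1:-6,r2:Add2,r3:3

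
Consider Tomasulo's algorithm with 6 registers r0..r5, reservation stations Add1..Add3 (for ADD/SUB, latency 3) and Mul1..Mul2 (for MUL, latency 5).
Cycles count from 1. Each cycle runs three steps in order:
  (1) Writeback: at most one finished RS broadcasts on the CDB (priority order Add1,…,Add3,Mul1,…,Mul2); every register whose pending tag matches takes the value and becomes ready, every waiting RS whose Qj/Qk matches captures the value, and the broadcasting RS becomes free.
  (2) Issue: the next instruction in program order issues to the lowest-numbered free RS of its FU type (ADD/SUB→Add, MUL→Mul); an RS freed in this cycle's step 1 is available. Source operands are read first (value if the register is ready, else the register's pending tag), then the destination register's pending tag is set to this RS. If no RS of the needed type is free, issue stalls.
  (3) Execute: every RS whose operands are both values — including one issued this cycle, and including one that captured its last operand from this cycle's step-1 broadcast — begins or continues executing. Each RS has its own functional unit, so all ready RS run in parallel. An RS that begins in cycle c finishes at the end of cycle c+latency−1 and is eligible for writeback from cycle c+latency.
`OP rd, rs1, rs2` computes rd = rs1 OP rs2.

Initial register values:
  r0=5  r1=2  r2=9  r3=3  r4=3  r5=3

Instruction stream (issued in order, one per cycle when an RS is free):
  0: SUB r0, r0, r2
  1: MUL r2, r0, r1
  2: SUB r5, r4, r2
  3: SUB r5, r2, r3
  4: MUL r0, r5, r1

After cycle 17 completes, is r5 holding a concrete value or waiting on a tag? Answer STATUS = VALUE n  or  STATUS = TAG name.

c1: issue SUB r0<-Add1 | r0:Add1,r1:2,r2:9,r3:3,r4:3,r5:3
c2: issue MUL r2<-Mul1 | r0:Add1,r1:2,r2:Mul1,r3:3,r4:3,r5:3
c3: issue SUB r5<-Add2 | r0:Add1,r1:2,r2:Mul1,r3:3,r4:3,r5:Add2
c4: CDB Add1=-4; issue SUB r5<-Add1 | r0:-4,r1:2,r2:Mul1,r3:3,r4:3,r5:Add1
c5: issue MUL r0<-Mul2 | r0:Mul2,r1:2,r2:Mul1,r3:3,r4:3,r5:Add1
c6: - | r0:Mul2,r1:2,r2:Mul1,r3:3,r4:3,r5:Add1
c7: - | r0:Mul2,r1:2,r2:Mul1,r3:3,r4:3,r5:Add1
c8: - | r0:Mul2,r1:2,r2:Mul1,r3:3,r4:3,r5:Add1
c9: CDB Mul1=-8 | r0:Mul2,r1:2,r2:-8,r3:3,r4:3,r5:Add1
c10: - | r0:Mul2,r1:2,r2:-8,r3:3,r4:3,r5:Add1
c11: - | r0:Mul2,r1:2,r2:-8,r3:3,r4:3,r5:Add1
c12: CDB Add1=-11 | r0:Mul2,r1:2,r2:-8,r3:3,r4:3,r5:-11
c13: CDB Add2=11 | r0:Mul2,r1:2,r2:-8,r3:3,r4:3,r5:-11
c14: - | r0:Mul2,r1:2,r2:-8,r3:3,r4:3,r5:-11
c15: - | r0:Mul2,r1:2,r2:-8,r3:3,r4:3,r5:-11
c16: - | r0:Mul2,r1:2,r2:-8,r3:3,r4:3,r5:-11
c17: CDB Mul2=-22 | r0:-22,r1:2,r2:-8,r3:3,r4:3,r5:-11

STATUS = VALUE -11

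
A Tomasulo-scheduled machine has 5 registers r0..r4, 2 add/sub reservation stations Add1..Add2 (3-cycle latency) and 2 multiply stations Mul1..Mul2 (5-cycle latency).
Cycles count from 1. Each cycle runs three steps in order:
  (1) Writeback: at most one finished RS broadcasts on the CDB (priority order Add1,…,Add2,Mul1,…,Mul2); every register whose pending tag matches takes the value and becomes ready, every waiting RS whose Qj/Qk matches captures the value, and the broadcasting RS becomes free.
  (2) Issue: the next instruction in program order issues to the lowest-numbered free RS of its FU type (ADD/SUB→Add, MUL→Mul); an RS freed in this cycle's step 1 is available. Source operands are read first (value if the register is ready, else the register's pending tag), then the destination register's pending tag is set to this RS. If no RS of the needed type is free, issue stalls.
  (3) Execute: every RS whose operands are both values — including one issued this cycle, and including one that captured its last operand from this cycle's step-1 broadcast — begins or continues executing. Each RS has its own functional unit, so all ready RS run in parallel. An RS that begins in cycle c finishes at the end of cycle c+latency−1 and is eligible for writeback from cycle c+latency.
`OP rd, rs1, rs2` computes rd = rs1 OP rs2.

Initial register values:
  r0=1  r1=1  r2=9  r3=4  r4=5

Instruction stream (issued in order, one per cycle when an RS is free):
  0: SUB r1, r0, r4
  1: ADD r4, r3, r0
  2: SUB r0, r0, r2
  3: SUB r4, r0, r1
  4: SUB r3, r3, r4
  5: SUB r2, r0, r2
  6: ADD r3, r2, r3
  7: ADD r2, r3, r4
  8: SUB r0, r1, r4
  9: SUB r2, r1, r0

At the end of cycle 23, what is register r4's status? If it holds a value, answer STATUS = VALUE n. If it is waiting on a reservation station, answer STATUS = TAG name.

STATUS = VALUE -4

c1: issue SUB r1<-Add1 | r0:1,r1:Add1,r2:9,r3:4,r4:5
c2: issue ADD r4<-Add2 | r0:1,r1:Add1,r2:9,r3:4,r4:Add2
c3: stall | r0:1,r1:Add1,r2:9,r3:4,r4:Add2
c4: CDB Add1=-4; issue SUB r0<-Add1 | r0:Add1,r1:-4,r2:9,r3:4,r4:Add2
c5: CDB Add2=5; issue SUB r4<-Add2 | r0:Add1,r1:-4,r2:9,r3:4,r4:Add2
c6: stall | r0:Add1,r1:-4,r2:9,r3:4,r4:Add2
c7: CDB Add1=-8; issue SUB r3<-Add1 | r0:-8,r1:-4,r2:9,r3:Add1,r4:Add2
c8: stall | r0:-8,r1:-4,r2:9,r3:Add1,r4:Add2
c9: stall | r0:-8,r1:-4,r2:9,r3:Add1,r4:Add2
c10: CDB Add2=-4; issue SUB r2<-Add2 | r0:-8,r1:-4,r2:Add2,r3:Add1,r4:-4
c11: stall | r0:-8,r1:-4,r2:Add2,r3:Add1,r4:-4
c12: stall | r0:-8,r1:-4,r2:Add2,r3:Add1,r4:-4
c13: CDB Add1=8; issue ADD r3<-Add1 | r0:-8,r1:-4,r2:Add2,r3:Add1,r4:-4
c14: CDB Add2=-17; issue ADD r2<-Add2 | r0:-8,r1:-4,r2:Add2,r3:Add1,r4:-4
c15: stall | r0:-8,r1:-4,r2:Add2,r3:Add1,r4:-4
c16: stall | r0:-8,r1:-4,r2:Add2,r3:Add1,r4:-4
c17: CDB Add1=-9; issue SUB r0<-Add1 | r0:Add1,r1:-4,r2:Add2,r3:-9,r4:-4
c18: stall | r0:Add1,r1:-4,r2:Add2,r3:-9,r4:-4
c19: stall | r0:Add1,r1:-4,r2:Add2,r3:-9,r4:-4
c20: CDB Add1=0; issue SUB r2<-Add1 | r0:0,r1:-4,r2:Add1,r3:-9,r4:-4
c21: CDB Add2=-13 | r0:0,r1:-4,r2:Add1,r3:-9,r4:-4
c22: - | r0:0,r1:-4,r2:Add1,r3:-9,r4:-4
c23: CDB Add1=-4 | r0:0,r1:-4,r2:-4,r3:-9,r4:-4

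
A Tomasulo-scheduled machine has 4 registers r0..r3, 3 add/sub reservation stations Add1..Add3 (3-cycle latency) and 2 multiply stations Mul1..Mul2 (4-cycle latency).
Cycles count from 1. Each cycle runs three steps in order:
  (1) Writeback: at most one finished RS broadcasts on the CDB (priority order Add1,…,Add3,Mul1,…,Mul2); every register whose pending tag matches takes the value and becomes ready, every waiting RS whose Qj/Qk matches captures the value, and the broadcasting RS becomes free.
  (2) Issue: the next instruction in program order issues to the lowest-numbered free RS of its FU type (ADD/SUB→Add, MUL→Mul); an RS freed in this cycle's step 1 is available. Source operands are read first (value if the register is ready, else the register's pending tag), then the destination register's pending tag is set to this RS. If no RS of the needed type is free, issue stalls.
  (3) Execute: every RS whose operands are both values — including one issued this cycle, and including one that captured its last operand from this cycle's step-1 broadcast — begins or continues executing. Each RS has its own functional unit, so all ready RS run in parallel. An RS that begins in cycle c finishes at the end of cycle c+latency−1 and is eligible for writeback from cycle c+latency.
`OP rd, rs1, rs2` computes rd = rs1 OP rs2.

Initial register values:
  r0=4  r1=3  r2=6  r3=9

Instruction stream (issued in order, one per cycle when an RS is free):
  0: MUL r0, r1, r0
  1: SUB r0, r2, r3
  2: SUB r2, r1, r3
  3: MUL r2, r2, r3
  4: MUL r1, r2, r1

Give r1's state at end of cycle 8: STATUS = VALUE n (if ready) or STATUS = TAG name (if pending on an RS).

  c1: issue MUL r0<-Mul1  regs: r0:Mul1,r1:3,r2:6,r3:9
  c2: issue SUB r0<-Add1  regs: r0:Add1,r1:3,r2:6,r3:9
  c3: issue SUB r2<-Add2  regs: r0:Add1,r1:3,r2:Add2,r3:9
  c4: issue MUL r2<-Mul2  regs: r0:Add1,r1:3,r2:Mul2,r3:9
  c5: CDB Add1=-3; stall  regs: r0:-3,r1:3,r2:Mul2,r3:9
  c6: CDB Add2=-6; stall  regs: r0:-3,r1:3,r2:Mul2,r3:9
  c7: CDB Mul1=12; issue MUL r1<-Mul1  regs: r0:-3,r1:Mul1,r2:Mul2,r3:9
  c8: -  regs: r0:-3,r1:Mul1,r2:Mul2,r3:9

STATUS = TAG Mul1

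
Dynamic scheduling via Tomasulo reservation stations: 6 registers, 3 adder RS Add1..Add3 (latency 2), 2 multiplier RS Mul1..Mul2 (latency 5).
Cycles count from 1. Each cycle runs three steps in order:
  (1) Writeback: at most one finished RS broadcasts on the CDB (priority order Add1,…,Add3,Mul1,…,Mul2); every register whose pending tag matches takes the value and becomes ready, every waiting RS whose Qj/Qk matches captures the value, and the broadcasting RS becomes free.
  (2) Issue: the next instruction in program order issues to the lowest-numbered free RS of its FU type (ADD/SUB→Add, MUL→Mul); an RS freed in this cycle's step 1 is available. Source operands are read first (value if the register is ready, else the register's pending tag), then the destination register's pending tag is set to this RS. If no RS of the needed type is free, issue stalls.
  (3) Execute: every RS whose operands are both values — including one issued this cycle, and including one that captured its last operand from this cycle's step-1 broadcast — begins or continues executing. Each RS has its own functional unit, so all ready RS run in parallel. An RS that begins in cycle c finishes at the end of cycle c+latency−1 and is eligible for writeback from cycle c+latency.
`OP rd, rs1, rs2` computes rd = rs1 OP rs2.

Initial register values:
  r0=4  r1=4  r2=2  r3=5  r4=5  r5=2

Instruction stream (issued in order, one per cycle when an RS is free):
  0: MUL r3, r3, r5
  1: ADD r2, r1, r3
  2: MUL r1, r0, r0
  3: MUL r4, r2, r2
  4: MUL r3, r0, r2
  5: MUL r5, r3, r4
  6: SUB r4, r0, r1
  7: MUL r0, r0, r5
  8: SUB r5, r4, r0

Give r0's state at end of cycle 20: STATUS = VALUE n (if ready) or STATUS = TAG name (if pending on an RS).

  c1: issue MUL r3<-Mul1  regs: r0:4,r1:4,r2:2,r3:Mul1,r4:5,r5:2
  c2: issue ADD r2<-Add1  regs: r0:4,r1:4,r2:Add1,r3:Mul1,r4:5,r5:2
  c3: issue MUL r1<-Mul2  regs: r0:4,r1:Mul2,r2:Add1,r3:Mul1,r4:5,r5:2
  c4: stall  regs: r0:4,r1:Mul2,r2:Add1,r3:Mul1,r4:5,r5:2
  c5: stall  regs: r0:4,r1:Mul2,r2:Add1,r3:Mul1,r4:5,r5:2
  c6: CDB Mul1=10; issue MUL r4<-Mul1  regs: r0:4,r1:Mul2,r2:Add1,r3:10,r4:Mul1,r5:2
  c7: stall  regs: r0:4,r1:Mul2,r2:Add1,r3:10,r4:Mul1,r5:2
  c8: CDB Add1=14; stall  regs: r0:4,r1:Mul2,r2:14,r3:10,r4:Mul1,r5:2
  c9: CDB Mul2=16; issue MUL r3<-Mul2  regs: r0:4,r1:16,r2:14,r3:Mul2,r4:Mul1,r5:2
  c10: stall  regs: r0:4,r1:16,r2:14,r3:Mul2,r4:Mul1,r5:2
  c11: stall  regs: r0:4,r1:16,r2:14,r3:Mul2,r4:Mul1,r5:2
  c12: stall  regs: r0:4,r1:16,r2:14,r3:Mul2,r4:Mul1,r5:2
  c13: CDB Mul1=196; issue MUL r5<-Mul1  regs: r0:4,r1:16,r2:14,r3:Mul2,r4:196,r5:Mul1
  c14: CDB Mul2=56; issue SUB r4<-Add1  regs: r0:4,r1:16,r2:14,r3:56,r4:Add1,r5:Mul1
  c15: issue MUL r0<-Mul2  regs: r0:Mul2,r1:16,r2:14,r3:56,r4:Add1,r5:Mul1
  c16: CDB Add1=-12; issue SUB r5<-Add1  regs: r0:Mul2,r1:16,r2:14,r3:56,r4:-12,r5:Add1
  c17: -  regs: r0:Mul2,r1:16,r2:14,r3:56,r4:-12,r5:Add1
  c18: -  regs: r0:Mul2,r1:16,r2:14,r3:56,r4:-12,r5:Add1
  c19: CDB Mul1=10976  regs: r0:Mul2,r1:16,r2:14,r3:56,r4:-12,r5:Add1
  c20: -  regs: r0:Mul2,r1:16,r2:14,r3:56,r4:-12,r5:Add1

STATUS = TAG Mul2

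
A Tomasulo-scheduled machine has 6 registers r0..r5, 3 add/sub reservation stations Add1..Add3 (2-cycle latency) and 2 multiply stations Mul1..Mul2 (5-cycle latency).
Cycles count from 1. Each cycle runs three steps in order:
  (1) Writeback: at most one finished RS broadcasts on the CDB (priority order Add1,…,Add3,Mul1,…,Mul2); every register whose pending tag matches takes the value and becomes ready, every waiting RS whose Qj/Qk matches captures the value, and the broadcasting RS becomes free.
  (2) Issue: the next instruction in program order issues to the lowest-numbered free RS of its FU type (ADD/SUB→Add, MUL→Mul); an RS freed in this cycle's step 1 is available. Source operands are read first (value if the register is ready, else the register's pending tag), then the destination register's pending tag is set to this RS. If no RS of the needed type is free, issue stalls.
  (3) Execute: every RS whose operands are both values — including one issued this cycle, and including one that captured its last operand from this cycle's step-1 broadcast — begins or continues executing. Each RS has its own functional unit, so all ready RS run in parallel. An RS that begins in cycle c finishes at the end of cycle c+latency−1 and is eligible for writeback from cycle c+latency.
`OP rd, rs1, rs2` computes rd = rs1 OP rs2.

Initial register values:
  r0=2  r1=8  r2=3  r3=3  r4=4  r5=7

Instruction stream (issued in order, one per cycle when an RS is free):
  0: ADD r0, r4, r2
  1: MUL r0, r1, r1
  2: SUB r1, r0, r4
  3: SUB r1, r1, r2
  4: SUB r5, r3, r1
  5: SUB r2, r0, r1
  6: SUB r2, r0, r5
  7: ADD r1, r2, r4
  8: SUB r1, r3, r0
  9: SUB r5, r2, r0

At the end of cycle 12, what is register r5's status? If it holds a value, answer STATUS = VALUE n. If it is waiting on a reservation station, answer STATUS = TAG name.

STATUS = TAG Add3

  c1: issue ADD r0<-Add1  regs: r0:Add1,r1:8,r2:3,r3:3,r4:4,r5:7
  c2: issue MUL r0<-Mul1  regs: r0:Mul1,r1:8,r2:3,r3:3,r4:4,r5:7
  c3: CDB Add1=7; issue SUB r1<-Add1  regs: r0:Mul1,r1:Add1,r2:3,r3:3,r4:4,r5:7
  c4: issue SUB r1<-Add2  regs: r0:Mul1,r1:Add2,r2:3,r3:3,r4:4,r5:7
  c5: issue SUB r5<-Add3  regs: r0:Mul1,r1:Add2,r2:3,r3:3,r4:4,r5:Add3
  c6: stall  regs: r0:Mul1,r1:Add2,r2:3,r3:3,r4:4,r5:Add3
  c7: CDB Mul1=64; stall  regs: r0:64,r1:Add2,r2:3,r3:3,r4:4,r5:Add3
  c8: stall  regs: r0:64,r1:Add2,r2:3,r3:3,r4:4,r5:Add3
  c9: CDB Add1=60; issue SUB r2<-Add1  regs: r0:64,r1:Add2,r2:Add1,r3:3,r4:4,r5:Add3
  c10: stall  regs: r0:64,r1:Add2,r2:Add1,r3:3,r4:4,r5:Add3
  c11: CDB Add2=57; issue SUB r2<-Add2  regs: r0:64,r1:57,r2:Add2,r3:3,r4:4,r5:Add3
  c12: stall  regs: r0:64,r1:57,r2:Add2,r3:3,r4:4,r5:Add3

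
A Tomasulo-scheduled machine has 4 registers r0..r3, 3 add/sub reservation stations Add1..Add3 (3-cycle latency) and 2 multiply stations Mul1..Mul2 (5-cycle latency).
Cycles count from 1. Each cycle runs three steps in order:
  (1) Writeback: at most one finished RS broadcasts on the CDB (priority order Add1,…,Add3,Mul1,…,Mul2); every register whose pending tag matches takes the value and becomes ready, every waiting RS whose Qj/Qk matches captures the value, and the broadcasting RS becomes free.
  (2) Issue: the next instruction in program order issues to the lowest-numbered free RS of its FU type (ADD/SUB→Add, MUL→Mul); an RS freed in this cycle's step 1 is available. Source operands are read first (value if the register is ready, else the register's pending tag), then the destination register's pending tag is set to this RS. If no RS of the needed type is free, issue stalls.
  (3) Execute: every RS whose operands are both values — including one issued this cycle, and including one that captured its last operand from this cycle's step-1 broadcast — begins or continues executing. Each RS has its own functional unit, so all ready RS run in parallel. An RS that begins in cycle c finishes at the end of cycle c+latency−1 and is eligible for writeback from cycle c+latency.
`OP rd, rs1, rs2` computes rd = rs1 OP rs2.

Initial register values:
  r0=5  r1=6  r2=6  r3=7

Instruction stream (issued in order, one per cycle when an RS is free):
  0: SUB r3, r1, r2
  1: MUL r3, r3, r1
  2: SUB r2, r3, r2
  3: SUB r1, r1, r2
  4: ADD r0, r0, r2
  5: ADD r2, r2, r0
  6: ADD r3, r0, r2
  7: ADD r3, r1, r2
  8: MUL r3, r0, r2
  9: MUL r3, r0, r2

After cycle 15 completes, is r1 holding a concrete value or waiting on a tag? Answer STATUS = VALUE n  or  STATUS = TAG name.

  c1: issue SUB r3<-Add1  regs: r0:5,r1:6,r2:6,r3:Add1
  c2: issue MUL r3<-Mul1  regs: r0:5,r1:6,r2:6,r3:Mul1
  c3: issue SUB r2<-Add2  regs: r0:5,r1:6,r2:Add2,r3:Mul1
  c4: CDB Add1=0; issue SUB r1<-Add1  regs: r0:5,r1:Add1,r2:Add2,r3:Mul1
  c5: issue ADD r0<-Add3  regs: r0:Add3,r1:Add1,r2:Add2,r3:Mul1
  c6: stall  regs: r0:Add3,r1:Add1,r2:Add2,r3:Mul1
  c7: stall  regs: r0:Add3,r1:Add1,r2:Add2,r3:Mul1
  c8: stall  regs: r0:Add3,r1:Add1,r2:Add2,r3:Mul1
  c9: CDB Mul1=0; stall  regs: r0:Add3,r1:Add1,r2:Add2,r3:0
  c10: stall  regs: r0:Add3,r1:Add1,r2:Add2,r3:0
  c11: stall  regs: r0:Add3,r1:Add1,r2:Add2,r3:0
  c12: CDB Add2=-6; issue ADD r2<-Add2  regs: r0:Add3,r1:Add1,r2:Add2,r3:0
  c13: stall  regs: r0:Add3,r1:Add1,r2:Add2,r3:0
  c14: stall  regs: r0:Add3,r1:Add1,r2:Add2,r3:0
  c15: CDB Add1=12; issue ADD r3<-Add1  regs: r0:Add3,r1:12,r2:Add2,r3:Add1

STATUS = VALUE 12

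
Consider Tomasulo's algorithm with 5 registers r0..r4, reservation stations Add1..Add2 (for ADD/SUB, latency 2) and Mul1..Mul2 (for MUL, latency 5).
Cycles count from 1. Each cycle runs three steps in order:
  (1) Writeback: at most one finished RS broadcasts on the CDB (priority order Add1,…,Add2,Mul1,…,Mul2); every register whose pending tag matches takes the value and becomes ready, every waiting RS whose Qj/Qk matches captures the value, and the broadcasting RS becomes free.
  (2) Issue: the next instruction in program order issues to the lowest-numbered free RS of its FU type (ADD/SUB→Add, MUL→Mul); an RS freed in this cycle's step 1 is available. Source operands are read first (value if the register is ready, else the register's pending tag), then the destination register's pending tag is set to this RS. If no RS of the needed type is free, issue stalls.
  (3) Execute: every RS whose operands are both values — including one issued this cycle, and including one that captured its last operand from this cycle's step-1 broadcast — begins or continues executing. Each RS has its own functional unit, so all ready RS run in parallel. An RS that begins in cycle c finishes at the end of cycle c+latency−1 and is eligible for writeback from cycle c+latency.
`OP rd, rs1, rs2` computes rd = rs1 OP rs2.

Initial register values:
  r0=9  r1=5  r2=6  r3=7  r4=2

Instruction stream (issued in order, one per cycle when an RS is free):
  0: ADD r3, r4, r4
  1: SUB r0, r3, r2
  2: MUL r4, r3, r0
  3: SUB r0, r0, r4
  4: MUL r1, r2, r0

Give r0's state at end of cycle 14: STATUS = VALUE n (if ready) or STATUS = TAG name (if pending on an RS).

c1: issue ADD r3<-Add1 | r0:9,r1:5,r2:6,r3:Add1,r4:2
c2: issue SUB r0<-Add2 | r0:Add2,r1:5,r2:6,r3:Add1,r4:2
c3: CDB Add1=4; issue MUL r4<-Mul1 | r0:Add2,r1:5,r2:6,r3:4,r4:Mul1
c4: issue SUB r0<-Add1 | r0:Add1,r1:5,r2:6,r3:4,r4:Mul1
c5: CDB Add2=-2; issue MUL r1<-Mul2 | r0:Add1,r1:Mul2,r2:6,r3:4,r4:Mul1
c6: - | r0:Add1,r1:Mul2,r2:6,r3:4,r4:Mul1
c7: - | r0:Add1,r1:Mul2,r2:6,r3:4,r4:Mul1
c8: - | r0:Add1,r1:Mul2,r2:6,r3:4,r4:Mul1
c9: - | r0:Add1,r1:Mul2,r2:6,r3:4,r4:Mul1
c10: CDB Mul1=-8 | r0:Add1,r1:Mul2,r2:6,r3:4,r4:-8
c11: - | r0:Add1,r1:Mul2,r2:6,r3:4,r4:-8
c12: CDB Add1=6 | r0:6,r1:Mul2,r2:6,r3:4,r4:-8
c13: - | r0:6,r1:Mul2,r2:6,r3:4,r4:-8
c14: - | r0:6,r1:Mul2,r2:6,r3:4,r4:-8

STATUS = VALUE 6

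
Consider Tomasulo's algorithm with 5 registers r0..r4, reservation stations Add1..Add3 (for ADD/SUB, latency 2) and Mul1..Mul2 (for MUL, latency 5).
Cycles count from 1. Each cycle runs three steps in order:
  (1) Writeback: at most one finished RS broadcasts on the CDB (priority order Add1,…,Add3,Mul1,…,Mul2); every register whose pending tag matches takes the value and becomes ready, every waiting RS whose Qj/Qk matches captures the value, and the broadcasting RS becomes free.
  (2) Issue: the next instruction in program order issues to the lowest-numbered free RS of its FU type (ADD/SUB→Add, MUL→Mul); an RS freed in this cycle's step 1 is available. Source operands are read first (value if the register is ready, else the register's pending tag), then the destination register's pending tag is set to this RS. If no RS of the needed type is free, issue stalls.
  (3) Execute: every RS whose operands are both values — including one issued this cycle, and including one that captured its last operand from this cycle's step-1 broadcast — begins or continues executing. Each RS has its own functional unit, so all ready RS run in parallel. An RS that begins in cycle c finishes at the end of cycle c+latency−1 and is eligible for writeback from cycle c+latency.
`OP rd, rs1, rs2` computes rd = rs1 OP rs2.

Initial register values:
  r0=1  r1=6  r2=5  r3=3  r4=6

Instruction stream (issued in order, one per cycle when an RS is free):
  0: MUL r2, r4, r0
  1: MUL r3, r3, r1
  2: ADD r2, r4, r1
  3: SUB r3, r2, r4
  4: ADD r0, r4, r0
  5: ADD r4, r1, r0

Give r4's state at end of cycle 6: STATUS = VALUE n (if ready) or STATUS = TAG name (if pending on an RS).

c1: issue MUL r2<-Mul1 | r0:1,r1:6,r2:Mul1,r3:3,r4:6
c2: issue MUL r3<-Mul2 | r0:1,r1:6,r2:Mul1,r3:Mul2,r4:6
c3: issue ADD r2<-Add1 | r0:1,r1:6,r2:Add1,r3:Mul2,r4:6
c4: issue SUB r3<-Add2 | r0:1,r1:6,r2:Add1,r3:Add2,r4:6
c5: CDB Add1=12; issue ADD r0<-Add1 | r0:Add1,r1:6,r2:12,r3:Add2,r4:6
c6: CDB Mul1=6; issue ADD r4<-Add3 | r0:Add1,r1:6,r2:12,r3:Add2,r4:Add3

STATUS = TAG Add3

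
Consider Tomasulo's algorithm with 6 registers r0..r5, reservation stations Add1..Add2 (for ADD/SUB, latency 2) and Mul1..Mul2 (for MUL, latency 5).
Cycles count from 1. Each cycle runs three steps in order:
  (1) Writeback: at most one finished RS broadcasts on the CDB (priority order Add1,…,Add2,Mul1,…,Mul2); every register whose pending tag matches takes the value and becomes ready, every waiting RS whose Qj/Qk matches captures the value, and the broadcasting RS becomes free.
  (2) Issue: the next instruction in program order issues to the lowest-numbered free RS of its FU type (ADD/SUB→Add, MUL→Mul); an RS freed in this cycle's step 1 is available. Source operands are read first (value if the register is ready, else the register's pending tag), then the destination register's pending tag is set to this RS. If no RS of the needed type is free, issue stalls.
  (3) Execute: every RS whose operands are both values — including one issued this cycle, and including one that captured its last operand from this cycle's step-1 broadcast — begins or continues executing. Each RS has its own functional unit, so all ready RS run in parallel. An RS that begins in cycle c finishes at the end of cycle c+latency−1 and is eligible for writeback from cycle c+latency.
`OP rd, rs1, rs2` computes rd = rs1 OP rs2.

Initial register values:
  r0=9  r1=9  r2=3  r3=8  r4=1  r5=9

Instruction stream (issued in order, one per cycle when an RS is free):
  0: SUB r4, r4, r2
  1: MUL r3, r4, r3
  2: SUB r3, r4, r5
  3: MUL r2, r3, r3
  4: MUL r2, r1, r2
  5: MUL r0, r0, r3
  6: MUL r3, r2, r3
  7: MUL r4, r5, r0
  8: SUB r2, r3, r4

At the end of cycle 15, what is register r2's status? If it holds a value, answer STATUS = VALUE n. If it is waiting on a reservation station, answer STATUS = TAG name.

  c1: issue SUB r4<-Add1  regs: r0:9,r1:9,r2:3,r3:8,r4:Add1,r5:9
  c2: issue MUL r3<-Mul1  regs: r0:9,r1:9,r2:3,r3:Mul1,r4:Add1,r5:9
  c3: CDB Add1=-2; issue SUB r3<-Add1  regs: r0:9,r1:9,r2:3,r3:Add1,r4:-2,r5:9
  c4: issue MUL r2<-Mul2  regs: r0:9,r1:9,r2:Mul2,r3:Add1,r4:-2,r5:9
  c5: CDB Add1=-11; stall  regs: r0:9,r1:9,r2:Mul2,r3:-11,r4:-2,r5:9
  c6: stall  regs: r0:9,r1:9,r2:Mul2,r3:-11,r4:-2,r5:9
  c7: stall  regs: r0:9,r1:9,r2:Mul2,r3:-11,r4:-2,r5:9
  c8: CDB Mul1=-16; issue MUL r2<-Mul1  regs: r0:9,r1:9,r2:Mul1,r3:-11,r4:-2,r5:9
  c9: stall  regs: r0:9,r1:9,r2:Mul1,r3:-11,r4:-2,r5:9
  c10: CDB Mul2=121; issue MUL r0<-Mul2  regs: r0:Mul2,r1:9,r2:Mul1,r3:-11,r4:-2,r5:9
  c11: stall  regs: r0:Mul2,r1:9,r2:Mul1,r3:-11,r4:-2,r5:9
  c12: stall  regs: r0:Mul2,r1:9,r2:Mul1,r3:-11,r4:-2,r5:9
  c13: stall  regs: r0:Mul2,r1:9,r2:Mul1,r3:-11,r4:-2,r5:9
  c14: stall  regs: r0:Mul2,r1:9,r2:Mul1,r3:-11,r4:-2,r5:9
  c15: CDB Mul1=1089; issue MUL r3<-Mul1  regs: r0:Mul2,r1:9,r2:1089,r3:Mul1,r4:-2,r5:9

STATUS = VALUE 1089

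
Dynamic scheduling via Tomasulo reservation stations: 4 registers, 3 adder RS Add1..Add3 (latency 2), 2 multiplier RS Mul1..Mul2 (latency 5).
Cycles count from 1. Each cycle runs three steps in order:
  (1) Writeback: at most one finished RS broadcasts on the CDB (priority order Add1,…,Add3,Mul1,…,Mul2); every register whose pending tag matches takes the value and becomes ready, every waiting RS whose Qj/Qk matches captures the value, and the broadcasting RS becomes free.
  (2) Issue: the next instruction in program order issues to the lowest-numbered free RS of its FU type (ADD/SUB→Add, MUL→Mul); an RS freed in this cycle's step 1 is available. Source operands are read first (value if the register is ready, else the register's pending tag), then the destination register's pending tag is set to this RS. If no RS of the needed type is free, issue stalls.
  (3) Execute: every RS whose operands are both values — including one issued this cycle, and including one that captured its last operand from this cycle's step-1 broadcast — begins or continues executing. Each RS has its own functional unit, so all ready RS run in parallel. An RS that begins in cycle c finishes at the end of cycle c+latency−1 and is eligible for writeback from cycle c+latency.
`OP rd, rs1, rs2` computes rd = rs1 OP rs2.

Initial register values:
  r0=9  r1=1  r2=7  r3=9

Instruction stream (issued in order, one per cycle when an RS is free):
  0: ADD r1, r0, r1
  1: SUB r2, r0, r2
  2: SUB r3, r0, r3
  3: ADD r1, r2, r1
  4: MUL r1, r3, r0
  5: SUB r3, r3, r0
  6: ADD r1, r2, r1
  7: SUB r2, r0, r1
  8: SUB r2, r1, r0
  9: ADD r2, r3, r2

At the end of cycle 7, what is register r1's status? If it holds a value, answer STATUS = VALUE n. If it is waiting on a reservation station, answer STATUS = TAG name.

  c1: issue ADD r1<-Add1  regs: r0:9,r1:Add1,r2:7,r3:9
  c2: issue SUB r2<-Add2  regs: r0:9,r1:Add1,r2:Add2,r3:9
  c3: CDB Add1=10; issue SUB r3<-Add1  regs: r0:9,r1:10,r2:Add2,r3:Add1
  c4: CDB Add2=2; issue ADD r1<-Add2  regs: r0:9,r1:Add2,r2:2,r3:Add1
  c5: CDB Add1=0; issue MUL r1<-Mul1  regs: r0:9,r1:Mul1,r2:2,r3:0
  c6: CDB Add2=12; issue SUB r3<-Add1  regs: r0:9,r1:Mul1,r2:2,r3:Add1
  c7: issue ADD r1<-Add2  regs: r0:9,r1:Add2,r2:2,r3:Add1

STATUS = TAG Add2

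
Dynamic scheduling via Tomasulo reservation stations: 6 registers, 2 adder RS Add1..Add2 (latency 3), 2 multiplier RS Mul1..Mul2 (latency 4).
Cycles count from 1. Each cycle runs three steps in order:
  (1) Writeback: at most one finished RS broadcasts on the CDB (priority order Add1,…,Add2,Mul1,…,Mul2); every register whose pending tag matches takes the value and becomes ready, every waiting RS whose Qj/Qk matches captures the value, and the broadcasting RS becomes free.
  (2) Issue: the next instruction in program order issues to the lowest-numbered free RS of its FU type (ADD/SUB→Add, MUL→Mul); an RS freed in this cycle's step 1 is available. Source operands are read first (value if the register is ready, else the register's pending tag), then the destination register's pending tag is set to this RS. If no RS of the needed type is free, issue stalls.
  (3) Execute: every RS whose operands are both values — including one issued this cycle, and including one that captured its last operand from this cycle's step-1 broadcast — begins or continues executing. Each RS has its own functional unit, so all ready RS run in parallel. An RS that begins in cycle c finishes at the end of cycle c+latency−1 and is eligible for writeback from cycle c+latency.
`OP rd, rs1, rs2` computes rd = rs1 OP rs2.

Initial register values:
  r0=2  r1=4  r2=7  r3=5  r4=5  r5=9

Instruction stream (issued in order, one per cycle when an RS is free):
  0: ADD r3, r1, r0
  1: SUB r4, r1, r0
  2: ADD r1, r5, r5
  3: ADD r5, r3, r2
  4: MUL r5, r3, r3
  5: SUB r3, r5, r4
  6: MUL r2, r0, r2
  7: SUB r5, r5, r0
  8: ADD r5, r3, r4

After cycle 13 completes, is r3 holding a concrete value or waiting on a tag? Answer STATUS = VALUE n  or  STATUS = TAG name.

STATUS = VALUE 34

cycle 1: issue ADD r3<-Add1 // r0:2,r1:4,r2:7,r3:Add1,r4:5,r5:9
cycle 2: issue SUB r4<-Add2 // r0:2,r1:4,r2:7,r3:Add1,r4:Add2,r5:9
cycle 3: stall // r0:2,r1:4,r2:7,r3:Add1,r4:Add2,r5:9
cycle 4: CDB Add1=6; issue ADD r1<-Add1 // r0:2,r1:Add1,r2:7,r3:6,r4:Add2,r5:9
cycle 5: CDB Add2=2; issue ADD r5<-Add2 // r0:2,r1:Add1,r2:7,r3:6,r4:2,r5:Add2
cycle 6: issue MUL r5<-Mul1 // r0:2,r1:Add1,r2:7,r3:6,r4:2,r5:Mul1
cycle 7: CDB Add1=18; issue SUB r3<-Add1 // r0:2,r1:18,r2:7,r3:Add1,r4:2,r5:Mul1
cycle 8: CDB Add2=13; issue MUL r2<-Mul2 // r0:2,r1:18,r2:Mul2,r3:Add1,r4:2,r5:Mul1
cycle 9: issue SUB r5<-Add2 // r0:2,r1:18,r2:Mul2,r3:Add1,r4:2,r5:Add2
cycle 10: CDB Mul1=36; stall // r0:2,r1:18,r2:Mul2,r3:Add1,r4:2,r5:Add2
cycle 11: stall // r0:2,r1:18,r2:Mul2,r3:Add1,r4:2,r5:Add2
cycle 12: CDB Mul2=14; stall // r0:2,r1:18,r2:14,r3:Add1,r4:2,r5:Add2
cycle 13: CDB Add1=34; issue ADD r5<-Add1 // r0:2,r1:18,r2:14,r3:34,r4:2,r5:Add1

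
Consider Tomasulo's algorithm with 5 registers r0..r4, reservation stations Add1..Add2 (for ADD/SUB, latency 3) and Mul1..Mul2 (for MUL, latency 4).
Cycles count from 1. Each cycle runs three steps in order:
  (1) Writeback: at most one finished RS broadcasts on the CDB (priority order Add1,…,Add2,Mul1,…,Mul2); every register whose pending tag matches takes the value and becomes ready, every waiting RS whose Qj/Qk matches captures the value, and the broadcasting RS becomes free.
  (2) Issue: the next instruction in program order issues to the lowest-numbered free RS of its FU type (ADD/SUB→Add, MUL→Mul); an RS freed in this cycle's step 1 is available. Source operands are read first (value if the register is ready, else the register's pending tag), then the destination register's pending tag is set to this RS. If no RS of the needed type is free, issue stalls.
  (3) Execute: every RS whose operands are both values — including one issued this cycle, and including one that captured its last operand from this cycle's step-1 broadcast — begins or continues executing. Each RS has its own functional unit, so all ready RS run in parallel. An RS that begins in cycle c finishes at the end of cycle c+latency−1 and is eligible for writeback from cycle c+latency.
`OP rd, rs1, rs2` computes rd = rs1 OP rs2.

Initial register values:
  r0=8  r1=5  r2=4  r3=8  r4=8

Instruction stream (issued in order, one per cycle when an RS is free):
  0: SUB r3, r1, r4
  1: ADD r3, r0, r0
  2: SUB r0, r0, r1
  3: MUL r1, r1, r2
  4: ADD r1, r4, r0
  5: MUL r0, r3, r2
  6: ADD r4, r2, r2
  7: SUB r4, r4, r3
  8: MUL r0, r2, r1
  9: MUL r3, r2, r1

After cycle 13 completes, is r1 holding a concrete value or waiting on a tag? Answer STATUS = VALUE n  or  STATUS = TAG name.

STATUS = VALUE 11

c1: issue SUB r3<-Add1 | r0:8,r1:5,r2:4,r3:Add1,r4:8
c2: issue ADD r3<-Add2 | r0:8,r1:5,r2:4,r3:Add2,r4:8
c3: stall | r0:8,r1:5,r2:4,r3:Add2,r4:8
c4: CDB Add1=-3; issue SUB r0<-Add1 | r0:Add1,r1:5,r2:4,r3:Add2,r4:8
c5: CDB Add2=16; issue MUL r1<-Mul1 | r0:Add1,r1:Mul1,r2:4,r3:16,r4:8
c6: issue ADD r1<-Add2 | r0:Add1,r1:Add2,r2:4,r3:16,r4:8
c7: CDB Add1=3; issue MUL r0<-Mul2 | r0:Mul2,r1:Add2,r2:4,r3:16,r4:8
c8: issue ADD r4<-Add1 | r0:Mul2,r1:Add2,r2:4,r3:16,r4:Add1
c9: CDB Mul1=20; stall | r0:Mul2,r1:Add2,r2:4,r3:16,r4:Add1
c10: CDB Add2=11; issue SUB r4<-Add2 | r0:Mul2,r1:11,r2:4,r3:16,r4:Add2
c11: CDB Add1=8; issue MUL r0<-Mul1 | r0:Mul1,r1:11,r2:4,r3:16,r4:Add2
c12: CDB Mul2=64; issue MUL r3<-Mul2 | r0:Mul1,r1:11,r2:4,r3:Mul2,r4:Add2
c13: - | r0:Mul1,r1:11,r2:4,r3:Mul2,r4:Add2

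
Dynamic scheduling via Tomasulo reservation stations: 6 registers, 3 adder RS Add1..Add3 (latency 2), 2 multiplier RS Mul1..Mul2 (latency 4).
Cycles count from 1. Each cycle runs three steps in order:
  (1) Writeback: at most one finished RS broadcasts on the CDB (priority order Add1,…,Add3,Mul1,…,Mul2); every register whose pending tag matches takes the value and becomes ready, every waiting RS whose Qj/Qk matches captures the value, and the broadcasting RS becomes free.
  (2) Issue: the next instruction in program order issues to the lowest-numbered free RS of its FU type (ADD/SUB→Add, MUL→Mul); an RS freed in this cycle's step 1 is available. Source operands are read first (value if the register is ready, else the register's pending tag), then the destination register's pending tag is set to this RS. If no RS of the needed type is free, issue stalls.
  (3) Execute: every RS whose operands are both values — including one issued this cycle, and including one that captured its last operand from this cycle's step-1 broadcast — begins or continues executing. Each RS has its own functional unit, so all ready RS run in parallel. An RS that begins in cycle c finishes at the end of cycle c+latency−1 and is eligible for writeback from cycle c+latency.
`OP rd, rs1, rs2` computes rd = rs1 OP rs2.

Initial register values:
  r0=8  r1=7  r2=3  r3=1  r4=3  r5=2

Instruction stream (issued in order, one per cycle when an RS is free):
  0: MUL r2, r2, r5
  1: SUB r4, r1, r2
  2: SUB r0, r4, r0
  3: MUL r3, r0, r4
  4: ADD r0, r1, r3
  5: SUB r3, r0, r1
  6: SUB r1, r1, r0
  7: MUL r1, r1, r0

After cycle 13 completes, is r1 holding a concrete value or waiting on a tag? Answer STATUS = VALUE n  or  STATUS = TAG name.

STATUS = TAG Mul1

c1: issue MUL r2<-Mul1 | r0:8,r1:7,r2:Mul1,r3:1,r4:3,r5:2
c2: issue SUB r4<-Add1 | r0:8,r1:7,r2:Mul1,r3:1,r4:Add1,r5:2
c3: issue SUB r0<-Add2 | r0:Add2,r1:7,r2:Mul1,r3:1,r4:Add1,r5:2
c4: issue MUL r3<-Mul2 | r0:Add2,r1:7,r2:Mul1,r3:Mul2,r4:Add1,r5:2
c5: CDB Mul1=6; issue ADD r0<-Add3 | r0:Add3,r1:7,r2:6,r3:Mul2,r4:Add1,r5:2
c6: stall | r0:Add3,r1:7,r2:6,r3:Mul2,r4:Add1,r5:2
c7: CDB Add1=1; issue SUB r3<-Add1 | r0:Add3,r1:7,r2:6,r3:Add1,r4:1,r5:2
c8: stall | r0:Add3,r1:7,r2:6,r3:Add1,r4:1,r5:2
c9: CDB Add2=-7; issue SUB r1<-Add2 | r0:Add3,r1:Add2,r2:6,r3:Add1,r4:1,r5:2
c10: issue MUL r1<-Mul1 | r0:Add3,r1:Mul1,r2:6,r3:Add1,r4:1,r5:2
c11: - | r0:Add3,r1:Mul1,r2:6,r3:Add1,r4:1,r5:2
c12: - | r0:Add3,r1:Mul1,r2:6,r3:Add1,r4:1,r5:2
c13: CDB Mul2=-7 | r0:Add3,r1:Mul1,r2:6,r3:Add1,r4:1,r5:2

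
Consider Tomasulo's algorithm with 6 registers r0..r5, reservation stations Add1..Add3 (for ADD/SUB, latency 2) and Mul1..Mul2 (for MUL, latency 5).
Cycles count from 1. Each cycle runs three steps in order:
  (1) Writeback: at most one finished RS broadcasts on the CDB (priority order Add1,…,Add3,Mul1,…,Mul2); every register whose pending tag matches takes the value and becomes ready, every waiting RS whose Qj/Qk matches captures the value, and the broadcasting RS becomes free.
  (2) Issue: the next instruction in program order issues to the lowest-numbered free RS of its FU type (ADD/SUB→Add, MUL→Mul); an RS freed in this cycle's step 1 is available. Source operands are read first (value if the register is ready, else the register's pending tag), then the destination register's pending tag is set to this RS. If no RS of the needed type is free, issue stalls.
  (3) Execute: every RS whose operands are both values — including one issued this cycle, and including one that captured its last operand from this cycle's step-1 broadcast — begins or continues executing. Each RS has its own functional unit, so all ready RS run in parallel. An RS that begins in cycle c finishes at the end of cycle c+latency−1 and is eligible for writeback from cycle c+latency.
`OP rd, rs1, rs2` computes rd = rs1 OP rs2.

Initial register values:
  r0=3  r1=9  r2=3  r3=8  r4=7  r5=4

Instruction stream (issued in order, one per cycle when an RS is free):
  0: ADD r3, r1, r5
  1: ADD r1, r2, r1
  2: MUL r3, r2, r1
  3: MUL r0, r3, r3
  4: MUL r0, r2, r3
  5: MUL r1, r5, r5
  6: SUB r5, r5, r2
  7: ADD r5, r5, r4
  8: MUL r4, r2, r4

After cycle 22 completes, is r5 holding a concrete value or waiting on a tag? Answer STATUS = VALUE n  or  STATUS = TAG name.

c1: issue ADD r3<-Add1 | r0:3,r1:9,r2:3,r3:Add1,r4:7,r5:4
c2: issue ADD r1<-Add2 | r0:3,r1:Add2,r2:3,r3:Add1,r4:7,r5:4
c3: CDB Add1=13; issue MUL r3<-Mul1 | r0:3,r1:Add2,r2:3,r3:Mul1,r4:7,r5:4
c4: CDB Add2=12; issue MUL r0<-Mul2 | r0:Mul2,r1:12,r2:3,r3:Mul1,r4:7,r5:4
c5: stall | r0:Mul2,r1:12,r2:3,r3:Mul1,r4:7,r5:4
c6: stall | r0:Mul2,r1:12,r2:3,r3:Mul1,r4:7,r5:4
c7: stall | r0:Mul2,r1:12,r2:3,r3:Mul1,r4:7,r5:4
c8: stall | r0:Mul2,r1:12,r2:3,r3:Mul1,r4:7,r5:4
c9: CDB Mul1=36; issue MUL r0<-Mul1 | r0:Mul1,r1:12,r2:3,r3:36,r4:7,r5:4
c10: stall | r0:Mul1,r1:12,r2:3,r3:36,r4:7,r5:4
c11: stall | r0:Mul1,r1:12,r2:3,r3:36,r4:7,r5:4
c12: stall | r0:Mul1,r1:12,r2:3,r3:36,r4:7,r5:4
c13: stall | r0:Mul1,r1:12,r2:3,r3:36,r4:7,r5:4
c14: CDB Mul1=108; issue MUL r1<-Mul1 | r0:108,r1:Mul1,r2:3,r3:36,r4:7,r5:4
c15: CDB Mul2=1296; issue SUB r5<-Add1 | r0:108,r1:Mul1,r2:3,r3:36,r4:7,r5:Add1
c16: issue ADD r5<-Add2 | r0:108,r1:Mul1,r2:3,r3:36,r4:7,r5:Add2
c17: CDB Add1=1; issue MUL r4<-Mul2 | r0:108,r1:Mul1,r2:3,r3:36,r4:Mul2,r5:Add2
c18: - | r0:108,r1:Mul1,r2:3,r3:36,r4:Mul2,r5:Add2
c19: CDB Add2=8 | r0:108,r1:Mul1,r2:3,r3:36,r4:Mul2,r5:8
c20: CDB Mul1=16 | r0:108,r1:16,r2:3,r3:36,r4:Mul2,r5:8
c21: - | r0:108,r1:16,r2:3,r3:36,r4:Mul2,r5:8
c22: CDB Mul2=21 | r0:108,r1:16,r2:3,r3:36,r4:21,r5:8

STATUS = VALUE 8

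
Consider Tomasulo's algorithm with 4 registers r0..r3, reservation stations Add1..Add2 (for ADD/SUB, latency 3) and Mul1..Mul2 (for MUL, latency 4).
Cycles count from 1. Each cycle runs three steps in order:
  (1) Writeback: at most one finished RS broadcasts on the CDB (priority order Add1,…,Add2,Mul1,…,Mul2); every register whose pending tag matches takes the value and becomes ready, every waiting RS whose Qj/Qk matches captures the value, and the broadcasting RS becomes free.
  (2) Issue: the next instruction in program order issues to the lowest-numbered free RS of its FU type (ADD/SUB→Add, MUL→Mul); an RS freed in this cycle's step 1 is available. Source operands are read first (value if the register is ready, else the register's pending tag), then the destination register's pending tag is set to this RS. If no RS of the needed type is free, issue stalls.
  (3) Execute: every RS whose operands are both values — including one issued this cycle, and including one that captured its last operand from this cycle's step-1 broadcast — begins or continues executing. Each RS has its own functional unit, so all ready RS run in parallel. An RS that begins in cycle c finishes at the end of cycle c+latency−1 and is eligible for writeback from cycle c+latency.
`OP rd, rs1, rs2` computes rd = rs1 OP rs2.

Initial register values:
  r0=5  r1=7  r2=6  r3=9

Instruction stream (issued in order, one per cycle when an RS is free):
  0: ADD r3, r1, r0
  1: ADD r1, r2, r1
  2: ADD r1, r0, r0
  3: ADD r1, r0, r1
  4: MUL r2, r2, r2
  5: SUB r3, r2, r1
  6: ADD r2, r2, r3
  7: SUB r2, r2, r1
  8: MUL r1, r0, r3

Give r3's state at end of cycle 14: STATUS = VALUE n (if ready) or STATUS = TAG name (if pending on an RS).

STATUS = VALUE 21

c1: issue ADD r3<-Add1 | r0:5,r1:7,r2:6,r3:Add1
c2: issue ADD r1<-Add2 | r0:5,r1:Add2,r2:6,r3:Add1
c3: stall | r0:5,r1:Add2,r2:6,r3:Add1
c4: CDB Add1=12; issue ADD r1<-Add1 | r0:5,r1:Add1,r2:6,r3:12
c5: CDB Add2=13; issue ADD r1<-Add2 | r0:5,r1:Add2,r2:6,r3:12
c6: issue MUL r2<-Mul1 | r0:5,r1:Add2,r2:Mul1,r3:12
c7: CDB Add1=10; issue SUB r3<-Add1 | r0:5,r1:Add2,r2:Mul1,r3:Add1
c8: stall | r0:5,r1:Add2,r2:Mul1,r3:Add1
c9: stall | r0:5,r1:Add2,r2:Mul1,r3:Add1
c10: CDB Add2=15; issue ADD r2<-Add2 | r0:5,r1:15,r2:Add2,r3:Add1
c11: CDB Mul1=36; stall | r0:5,r1:15,r2:Add2,r3:Add1
c12: stall | r0:5,r1:15,r2:Add2,r3:Add1
c13: stall | r0:5,r1:15,r2:Add2,r3:Add1
c14: CDB Add1=21; issue SUB r2<-Add1 | r0:5,r1:15,r2:Add1,r3:21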